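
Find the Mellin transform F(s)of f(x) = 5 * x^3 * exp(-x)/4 5 * gamma(s + 3)/4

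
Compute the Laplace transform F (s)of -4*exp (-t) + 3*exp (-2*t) 3/ (s + 2) - 4/ (s + 1)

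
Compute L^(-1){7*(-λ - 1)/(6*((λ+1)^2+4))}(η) -7*exp(-η)*cos(2*η)/6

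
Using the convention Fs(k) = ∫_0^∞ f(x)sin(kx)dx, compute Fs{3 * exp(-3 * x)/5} 3 * k/(5 * (k^2+9))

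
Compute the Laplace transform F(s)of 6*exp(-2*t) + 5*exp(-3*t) 6/(s + 2) + 5/(s + 3)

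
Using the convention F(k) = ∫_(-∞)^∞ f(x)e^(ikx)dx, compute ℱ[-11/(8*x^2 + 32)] -11*pi*exp(-2*Abs(k))/16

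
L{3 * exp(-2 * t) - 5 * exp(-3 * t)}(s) 3/(s+2) - 5/(s+3)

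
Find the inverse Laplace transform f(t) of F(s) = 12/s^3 6*t^2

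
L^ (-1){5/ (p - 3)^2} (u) 5 * u * exp (3 * u)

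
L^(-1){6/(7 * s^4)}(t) t^3/7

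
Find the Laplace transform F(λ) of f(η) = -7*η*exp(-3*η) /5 -7/(5*(λ + 3) ^2) 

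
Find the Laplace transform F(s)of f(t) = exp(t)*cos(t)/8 (s - 1)/(8*((s - 1)^2 + 1))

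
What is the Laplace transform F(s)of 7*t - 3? 7/s^2 - 3/s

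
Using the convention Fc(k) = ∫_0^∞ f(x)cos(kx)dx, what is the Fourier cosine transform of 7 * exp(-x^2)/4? 7 * sqrt(pi) * exp(-k^2/4)/8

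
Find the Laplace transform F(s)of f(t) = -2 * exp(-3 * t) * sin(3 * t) -6/((s + 3)^2 + 9)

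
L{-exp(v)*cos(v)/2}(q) (1 - q)/(2*((q - 1)^2 + 1))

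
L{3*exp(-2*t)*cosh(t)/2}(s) 3*(s + 2)/(2*((s + 2)^2 - 1))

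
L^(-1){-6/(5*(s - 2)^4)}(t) -t^3*exp(2*t)/5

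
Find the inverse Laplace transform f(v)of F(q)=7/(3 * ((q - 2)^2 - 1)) 7 * exp(2 * v) * sinh(v)/3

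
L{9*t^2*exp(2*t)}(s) 18/(s - 2)^3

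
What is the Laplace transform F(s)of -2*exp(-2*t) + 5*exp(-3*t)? 5/(s + 3) - 2/(s + 2)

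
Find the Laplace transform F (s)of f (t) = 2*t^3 12/s^4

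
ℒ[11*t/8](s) 11/(8*s^2)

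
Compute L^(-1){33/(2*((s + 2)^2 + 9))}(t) 11*exp(-2*t)*sin(3*t)/2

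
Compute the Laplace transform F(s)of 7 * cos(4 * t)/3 7 * s/(3 * (s^2 + 16))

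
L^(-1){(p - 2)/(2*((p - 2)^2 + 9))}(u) exp(2*u)*cos(3*u)/2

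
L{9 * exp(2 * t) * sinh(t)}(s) 9/((s - 2)^2-1)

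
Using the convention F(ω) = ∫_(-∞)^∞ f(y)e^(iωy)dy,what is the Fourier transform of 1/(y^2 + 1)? pi * exp(-Abs(ω))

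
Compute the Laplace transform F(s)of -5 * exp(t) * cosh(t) 5 * (1 - s)/(s * (s - 2))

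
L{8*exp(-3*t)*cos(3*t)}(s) 8*(s + 3)/((s + 3)^2 + 9)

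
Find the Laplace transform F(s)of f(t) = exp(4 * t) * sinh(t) 1/((s - 4)^2 - 1)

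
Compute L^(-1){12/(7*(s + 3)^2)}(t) 12*t*exp(-3*t)/7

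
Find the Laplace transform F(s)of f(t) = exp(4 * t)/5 1/(5 * (s - 4))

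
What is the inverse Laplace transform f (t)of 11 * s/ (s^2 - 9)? 11 * cosh (3 * t)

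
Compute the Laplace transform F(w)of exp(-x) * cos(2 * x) (w + 1)/((w + 1)^2 + 4)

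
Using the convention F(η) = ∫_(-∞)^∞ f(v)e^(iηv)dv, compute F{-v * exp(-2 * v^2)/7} -sqrt(2) * I * sqrt(pi) * η * exp(-η^2/8)/56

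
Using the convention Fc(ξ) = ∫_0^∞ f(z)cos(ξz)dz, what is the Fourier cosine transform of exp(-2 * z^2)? sqrt(2) * sqrt(pi) * exp(-ξ^2/8)/4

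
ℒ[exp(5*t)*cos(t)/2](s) (s - 5)/(2*((s - 5)^2 + 1))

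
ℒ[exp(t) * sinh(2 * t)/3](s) 2/(3 * ((s - 1)^2-4))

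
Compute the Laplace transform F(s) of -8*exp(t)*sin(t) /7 -8/(7*(s - 1) ^2+7) 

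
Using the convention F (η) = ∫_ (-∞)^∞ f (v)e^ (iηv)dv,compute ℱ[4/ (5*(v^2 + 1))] 4*pi*exp (-Abs (η))/5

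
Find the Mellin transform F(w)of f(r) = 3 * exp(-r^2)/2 3 * gamma(w/2)/4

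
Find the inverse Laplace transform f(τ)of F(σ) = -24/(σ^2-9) -8*sinh(3*τ)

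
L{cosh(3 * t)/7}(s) s/(7 * (s^2 - 9))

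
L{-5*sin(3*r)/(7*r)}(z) -5*atan(3/z)/7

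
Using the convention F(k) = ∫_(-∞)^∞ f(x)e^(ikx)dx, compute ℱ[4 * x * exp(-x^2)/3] 2 * I * sqrt(pi) * k * exp(-k^2/4)/3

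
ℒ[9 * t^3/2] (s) 27/s^4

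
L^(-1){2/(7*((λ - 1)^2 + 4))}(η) exp(η)*sin(2*η)/7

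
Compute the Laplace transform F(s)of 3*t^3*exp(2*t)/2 9/(s - 2)^4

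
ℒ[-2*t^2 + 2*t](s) 2/s^2-4/s^3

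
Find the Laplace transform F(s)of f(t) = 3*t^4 72/s^5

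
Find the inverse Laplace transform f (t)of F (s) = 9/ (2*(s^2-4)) 9*sinh (2*t)/4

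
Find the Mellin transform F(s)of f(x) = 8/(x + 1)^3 4 * pi * (s - 2) * (s - 1)/sin(pi * s)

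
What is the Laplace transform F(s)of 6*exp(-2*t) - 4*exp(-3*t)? 6/(s + 2) - 4/(s + 3)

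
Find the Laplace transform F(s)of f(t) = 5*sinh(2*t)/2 5/(s^2-4)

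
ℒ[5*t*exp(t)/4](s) 5/(4*(s - 1)^2)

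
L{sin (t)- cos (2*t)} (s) 1/ (s^2 + 1)- s/ (s^2 + 4)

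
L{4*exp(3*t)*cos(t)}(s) 4*(s - 3)/((s - 3)^2+1)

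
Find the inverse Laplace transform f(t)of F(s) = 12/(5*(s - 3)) 12*exp(3*t)/5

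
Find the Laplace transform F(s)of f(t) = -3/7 -3/(7*s)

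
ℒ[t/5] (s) 1/(5*s^2)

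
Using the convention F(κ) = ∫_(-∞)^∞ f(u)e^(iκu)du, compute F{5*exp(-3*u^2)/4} 5*sqrt(3)*sqrt(pi)*exp(-κ^2/12)/12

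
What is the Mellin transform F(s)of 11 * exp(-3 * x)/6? 11 * gamma(s)/(6 * 3^s)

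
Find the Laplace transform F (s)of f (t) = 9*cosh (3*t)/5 9*s/ (5*(s^2-9))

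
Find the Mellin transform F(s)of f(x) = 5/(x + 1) 5*pi*csc(pi*s)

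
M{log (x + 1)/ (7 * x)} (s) -pi * csc (pi * s)/ (7 * s - 7)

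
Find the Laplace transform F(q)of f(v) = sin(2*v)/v atan(2/q)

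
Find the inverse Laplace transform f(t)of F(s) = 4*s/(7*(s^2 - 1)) 4*cosh(t)/7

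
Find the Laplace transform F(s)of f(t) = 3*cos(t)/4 3*s/(4*(s^2 + 1))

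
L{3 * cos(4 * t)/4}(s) 3 * s/(4 * (s^2+16))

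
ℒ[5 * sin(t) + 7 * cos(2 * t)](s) 7 * s/(s^2 + 4) + 5/(s^2 + 1) 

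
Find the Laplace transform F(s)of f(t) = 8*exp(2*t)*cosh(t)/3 8*(s - 2)/(3*((s - 2)^2 - 1))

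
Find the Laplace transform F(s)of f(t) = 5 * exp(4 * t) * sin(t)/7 5/(7 * ((s - 4)^2 + 1))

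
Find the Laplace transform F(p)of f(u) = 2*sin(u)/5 2/(5*(p^2 + 1))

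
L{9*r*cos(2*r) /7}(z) 9*(z^2-4) /(7*(z^2 + 4) ^2) 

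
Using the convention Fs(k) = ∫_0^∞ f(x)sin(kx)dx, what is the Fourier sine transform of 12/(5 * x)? 6 * pi/5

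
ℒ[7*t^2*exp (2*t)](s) 14/ (s - 2)^3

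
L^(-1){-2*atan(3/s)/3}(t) -2*sin(3*t)/(3*t)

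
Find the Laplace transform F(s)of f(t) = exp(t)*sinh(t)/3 1/(3*s*(s - 2))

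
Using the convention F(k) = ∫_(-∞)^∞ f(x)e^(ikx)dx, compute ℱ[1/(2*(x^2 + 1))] pi*exp(-Abs(k))/2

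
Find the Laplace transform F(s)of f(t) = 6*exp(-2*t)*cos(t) 6*(s+2)/((s+2)^2+1)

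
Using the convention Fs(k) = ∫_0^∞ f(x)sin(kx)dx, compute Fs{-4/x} -2*pi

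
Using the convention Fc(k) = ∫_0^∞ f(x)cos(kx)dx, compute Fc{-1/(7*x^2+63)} -pi*exp(-3*k)/42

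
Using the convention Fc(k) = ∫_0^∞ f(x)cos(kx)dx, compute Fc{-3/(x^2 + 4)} -3*pi*exp(-2*k)/4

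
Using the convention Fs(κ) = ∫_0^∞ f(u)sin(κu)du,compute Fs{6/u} 3*pi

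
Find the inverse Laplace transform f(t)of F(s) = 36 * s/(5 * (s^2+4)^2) 9 * t * sin(2 * t)/5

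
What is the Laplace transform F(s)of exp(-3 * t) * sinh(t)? 1/((s + 3)^2 - 1)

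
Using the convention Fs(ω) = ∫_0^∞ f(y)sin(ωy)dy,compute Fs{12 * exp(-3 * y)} 12 * ω/(ω^2+9)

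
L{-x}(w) -1/w^2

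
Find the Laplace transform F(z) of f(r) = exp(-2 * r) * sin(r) 1/((z+2) ^2+1) 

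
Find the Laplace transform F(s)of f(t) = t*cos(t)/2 (s^2 - 1)/(2*(s^2+1)^2)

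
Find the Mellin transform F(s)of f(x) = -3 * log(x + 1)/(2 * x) 3 * pi * csc(pi * s)/(2 * (s - 1))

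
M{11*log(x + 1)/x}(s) -11*pi*csc(pi*s)/(s - 1)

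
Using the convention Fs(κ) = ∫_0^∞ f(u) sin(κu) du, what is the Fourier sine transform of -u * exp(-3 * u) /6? -κ/(κ^2+9) ^2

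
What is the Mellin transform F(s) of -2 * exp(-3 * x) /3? -2 * gamma(s) /(3 * 3^s) 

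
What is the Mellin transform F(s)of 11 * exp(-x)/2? 11 * gamma(s)/2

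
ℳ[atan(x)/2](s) -pi * sec(pi * s/2)/(4 * s)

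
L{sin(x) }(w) 1/(w^2+1) 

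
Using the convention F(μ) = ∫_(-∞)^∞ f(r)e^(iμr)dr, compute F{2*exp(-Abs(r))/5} 4/(5*(μ^2 + 1))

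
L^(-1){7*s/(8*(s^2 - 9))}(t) 7*cosh(3*t)/8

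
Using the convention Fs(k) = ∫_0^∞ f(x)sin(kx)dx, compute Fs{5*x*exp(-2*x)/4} 5*k/(k^2 + 4)^2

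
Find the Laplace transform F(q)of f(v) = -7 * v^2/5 -14/(5 * q^3)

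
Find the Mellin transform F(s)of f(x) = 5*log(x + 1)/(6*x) -5*pi*csc(pi*s)/(6*s - 6)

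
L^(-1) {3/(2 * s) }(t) 3/2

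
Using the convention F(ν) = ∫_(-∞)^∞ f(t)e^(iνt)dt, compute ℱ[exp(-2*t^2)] sqrt(2)*sqrt(pi)*exp(-ν^2/8)/2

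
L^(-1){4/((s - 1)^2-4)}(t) 2*exp(t)*sinh(2*t)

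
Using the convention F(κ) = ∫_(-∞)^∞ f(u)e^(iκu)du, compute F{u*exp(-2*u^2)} sqrt(2)*I*sqrt(pi)*κ*exp(-κ^2/8)/8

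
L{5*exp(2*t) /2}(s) 5/(2*(s - 2) ) 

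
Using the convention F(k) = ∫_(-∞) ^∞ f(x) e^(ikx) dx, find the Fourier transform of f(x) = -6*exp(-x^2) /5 -6*sqrt(pi)*exp(-k^2/4) /5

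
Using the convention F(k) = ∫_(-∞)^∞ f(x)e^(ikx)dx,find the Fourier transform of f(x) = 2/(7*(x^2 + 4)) pi*exp(-2*Abs(k))/7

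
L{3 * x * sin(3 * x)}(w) 18 * w/(w^2+9)^2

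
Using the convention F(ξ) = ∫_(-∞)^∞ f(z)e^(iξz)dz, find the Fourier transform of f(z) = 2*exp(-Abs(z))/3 4/(3*(ξ^2+1))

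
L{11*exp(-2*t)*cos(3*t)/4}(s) 11*(s + 2)/(4*((s + 2)^2 + 9))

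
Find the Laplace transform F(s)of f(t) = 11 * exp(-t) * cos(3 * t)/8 11 * (s+1)/(8 * ((s+1)^2+9))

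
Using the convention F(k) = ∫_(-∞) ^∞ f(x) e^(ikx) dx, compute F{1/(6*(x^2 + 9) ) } pi*exp(-3*Abs(k) ) /18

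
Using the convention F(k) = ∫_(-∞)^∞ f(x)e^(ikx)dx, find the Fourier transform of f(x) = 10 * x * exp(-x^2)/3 5 * I * sqrt(pi) * k * exp(-k^2/4)/3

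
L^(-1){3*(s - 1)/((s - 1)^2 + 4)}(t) 3*exp(t)*cos(2*t)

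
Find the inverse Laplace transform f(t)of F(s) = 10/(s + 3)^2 10*t*exp(-3*t)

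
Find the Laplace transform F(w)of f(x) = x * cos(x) (w^2 - 1)/(w^2 + 1)^2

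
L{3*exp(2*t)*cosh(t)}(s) 3*(s - 2)/((s - 2)^2 - 1)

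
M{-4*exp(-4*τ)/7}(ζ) -2^(2 - 2*ζ)*gamma(ζ)/7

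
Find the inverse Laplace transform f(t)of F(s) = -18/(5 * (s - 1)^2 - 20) -9 * exp(t) * sinh(2 * t)/5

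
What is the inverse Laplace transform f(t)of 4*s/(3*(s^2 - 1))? 4*cosh(t)/3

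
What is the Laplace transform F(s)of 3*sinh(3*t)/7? 9/(7*(s^2 - 9))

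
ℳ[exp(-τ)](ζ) gamma(ζ)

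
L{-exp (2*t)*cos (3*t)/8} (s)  (2 - s)/ (8*( (s - 2)^2+9))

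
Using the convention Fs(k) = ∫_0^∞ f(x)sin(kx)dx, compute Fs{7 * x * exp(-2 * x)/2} 14 * k/(k^2 + 4)^2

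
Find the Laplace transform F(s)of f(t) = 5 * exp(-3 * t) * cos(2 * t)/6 5 * (s + 3)/(6 * ((s + 3)^2 + 4))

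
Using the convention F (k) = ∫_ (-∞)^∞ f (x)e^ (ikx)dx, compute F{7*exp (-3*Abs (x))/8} 21/ (4*(k^2 + 9))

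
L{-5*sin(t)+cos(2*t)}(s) s/(s^2+4) - 5/(s^2+1)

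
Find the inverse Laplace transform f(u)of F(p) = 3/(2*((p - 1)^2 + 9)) exp(u)*sin(3*u)/2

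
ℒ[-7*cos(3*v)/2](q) -7*q/(2*q^2+18)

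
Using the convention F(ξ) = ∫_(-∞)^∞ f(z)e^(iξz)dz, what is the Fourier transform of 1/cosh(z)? pi/cosh(pi * ξ/2)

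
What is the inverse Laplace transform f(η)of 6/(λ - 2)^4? η^3*exp(2*η)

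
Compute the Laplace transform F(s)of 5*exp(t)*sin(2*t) 10/((s - 1)^2 + 4)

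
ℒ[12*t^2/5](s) 24/(5*s^3)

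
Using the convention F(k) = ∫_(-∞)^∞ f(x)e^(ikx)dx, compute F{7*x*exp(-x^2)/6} 7*I*sqrt(pi)*k*exp(-k^2/4)/12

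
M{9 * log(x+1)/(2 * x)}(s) -9 * pi * csc(pi * s)/(2 * s - 2)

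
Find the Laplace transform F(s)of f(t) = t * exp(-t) (s+1)^(-2)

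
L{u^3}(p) 6/p^4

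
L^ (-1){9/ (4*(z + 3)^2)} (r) 9*r*exp (-3*r)/4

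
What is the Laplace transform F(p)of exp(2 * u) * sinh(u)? 1/((p - 2)^2 - 1)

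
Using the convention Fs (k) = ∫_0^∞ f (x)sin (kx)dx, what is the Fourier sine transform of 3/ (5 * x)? 3 * pi/10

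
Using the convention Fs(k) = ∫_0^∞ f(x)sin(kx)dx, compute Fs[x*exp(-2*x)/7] 4*k/(7*(k^2 + 4)^2)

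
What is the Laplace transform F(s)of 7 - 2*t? 7/s - 2/s^2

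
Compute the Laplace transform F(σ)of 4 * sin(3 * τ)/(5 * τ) 4 * atan(3/σ)/5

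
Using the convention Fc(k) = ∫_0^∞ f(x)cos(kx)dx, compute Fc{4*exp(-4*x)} 16/(k^2 + 16)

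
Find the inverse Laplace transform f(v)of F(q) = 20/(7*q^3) 10*v^2/7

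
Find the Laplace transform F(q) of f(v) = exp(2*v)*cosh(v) (q - 2) /((q - 2) ^2 - 1) 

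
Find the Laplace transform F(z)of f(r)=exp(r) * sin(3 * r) 3/((z - 1)^2+9)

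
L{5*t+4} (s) 4/s+5/s^2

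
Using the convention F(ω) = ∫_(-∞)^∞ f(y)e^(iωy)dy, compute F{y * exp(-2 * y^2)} sqrt(2) * I * sqrt(pi) * ω * exp(-ω^2/8)/8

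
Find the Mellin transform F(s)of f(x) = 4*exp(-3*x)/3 4*gamma(s)/(3*3^s)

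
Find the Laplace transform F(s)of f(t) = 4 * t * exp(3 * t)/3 4/(3 * (s - 3)^2)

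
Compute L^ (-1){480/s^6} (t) 4*t^5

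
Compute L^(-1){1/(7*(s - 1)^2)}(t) t*exp(t)/7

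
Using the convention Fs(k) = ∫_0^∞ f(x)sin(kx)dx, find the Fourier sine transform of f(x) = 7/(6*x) 7*pi/12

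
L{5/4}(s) 5/(4 * s)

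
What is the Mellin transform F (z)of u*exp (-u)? gamma (z + 1)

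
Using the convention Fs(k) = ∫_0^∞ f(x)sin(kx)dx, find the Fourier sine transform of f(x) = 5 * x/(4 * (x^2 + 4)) 5 * pi * exp(-2 * k)/8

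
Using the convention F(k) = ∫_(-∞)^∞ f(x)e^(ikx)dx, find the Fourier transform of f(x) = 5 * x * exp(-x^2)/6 5 * I * sqrt(pi) * k * exp(-k^2/4)/12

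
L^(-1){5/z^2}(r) 5 * r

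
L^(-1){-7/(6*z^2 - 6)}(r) -7*sinh(r)/6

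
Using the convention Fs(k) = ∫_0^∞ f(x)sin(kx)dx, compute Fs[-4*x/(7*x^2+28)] -2*pi*exp(-2*k)/7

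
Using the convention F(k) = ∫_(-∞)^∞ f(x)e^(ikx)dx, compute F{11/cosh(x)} 11*pi/cosh(pi*k/2)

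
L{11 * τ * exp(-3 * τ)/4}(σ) 11/(4 * (σ + 3)^2)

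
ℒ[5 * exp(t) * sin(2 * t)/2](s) 5/((s - 1)^2+4)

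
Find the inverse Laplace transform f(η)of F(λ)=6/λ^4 η^3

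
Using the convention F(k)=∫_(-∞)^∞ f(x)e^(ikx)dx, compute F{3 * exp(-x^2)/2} 3 * sqrt(pi) * exp(-k^2/4)/2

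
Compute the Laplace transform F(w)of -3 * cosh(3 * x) -3 * w/(w^2 - 9)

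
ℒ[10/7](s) 10/(7*s)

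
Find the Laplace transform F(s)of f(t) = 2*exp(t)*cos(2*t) 2*(s - 1)/((s - 1)^2+4)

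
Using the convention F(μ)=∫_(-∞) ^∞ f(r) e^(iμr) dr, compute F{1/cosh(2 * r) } pi/(2 * cosh(pi * μ/4) ) 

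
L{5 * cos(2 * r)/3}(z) 5 * z/(3 * (z^2 + 4))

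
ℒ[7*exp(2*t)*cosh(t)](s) 7*(s - 2) /((s - 2) ^2 - 1) 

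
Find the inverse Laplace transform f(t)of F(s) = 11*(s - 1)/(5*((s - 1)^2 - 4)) 11*exp(t)*cosh(2*t)/5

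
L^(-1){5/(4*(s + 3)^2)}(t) 5*t*exp(-3*t)/4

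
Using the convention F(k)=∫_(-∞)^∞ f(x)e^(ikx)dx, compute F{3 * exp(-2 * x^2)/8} 3 * sqrt(2) * sqrt(pi) * exp(-k^2/8)/16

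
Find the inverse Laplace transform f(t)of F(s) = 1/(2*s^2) t/2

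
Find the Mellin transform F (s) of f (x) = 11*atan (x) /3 -11*pi*sec (pi*s/2) / (6*s) 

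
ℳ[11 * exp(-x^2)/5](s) 11 * gamma(s/2)/10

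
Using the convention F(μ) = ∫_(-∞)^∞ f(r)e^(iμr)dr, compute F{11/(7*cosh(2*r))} 11*pi/(14*cosh(pi*μ/4))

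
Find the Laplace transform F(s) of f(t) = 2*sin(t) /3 2/(3*(s^2 + 1) ) 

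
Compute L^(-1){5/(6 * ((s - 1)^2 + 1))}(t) 5 * exp(t) * sin(t)/6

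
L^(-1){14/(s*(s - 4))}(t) 7*exp(2*t)*sinh(2*t)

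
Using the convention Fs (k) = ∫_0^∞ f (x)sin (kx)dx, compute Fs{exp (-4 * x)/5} k/ (5 * (k^2 + 16))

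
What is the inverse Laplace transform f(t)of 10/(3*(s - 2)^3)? 5*t^2*exp(2*t)/3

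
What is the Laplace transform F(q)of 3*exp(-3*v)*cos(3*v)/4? 3*(q + 3)/(4*((q + 3)^2 + 9))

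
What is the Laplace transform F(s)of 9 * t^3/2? 27/s^4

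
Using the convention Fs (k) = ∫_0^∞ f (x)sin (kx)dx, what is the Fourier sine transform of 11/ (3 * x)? 11 * pi/6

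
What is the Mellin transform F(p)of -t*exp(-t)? -gamma(p + 1)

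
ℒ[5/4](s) 5/(4*s)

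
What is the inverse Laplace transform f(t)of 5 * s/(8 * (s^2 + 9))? 5 * cos(3 * t)/8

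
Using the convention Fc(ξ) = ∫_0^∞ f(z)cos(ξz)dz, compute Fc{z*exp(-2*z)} (4 - ξ^2)/(ξ^2+4)^2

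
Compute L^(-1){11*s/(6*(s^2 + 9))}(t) 11*cos(3*t)/6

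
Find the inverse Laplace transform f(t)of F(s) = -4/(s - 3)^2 -4*t*exp(3*t)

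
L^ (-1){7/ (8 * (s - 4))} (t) 7 * exp (4 * t)/8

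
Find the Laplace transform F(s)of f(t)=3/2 3/(2 * s)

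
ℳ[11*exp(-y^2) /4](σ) 11*gamma(σ/2) /8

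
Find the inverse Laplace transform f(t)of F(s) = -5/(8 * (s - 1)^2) -5 * t * exp(t)/8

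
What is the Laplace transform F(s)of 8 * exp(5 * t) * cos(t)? 8 * (s - 5)/((s - 5)^2 + 1)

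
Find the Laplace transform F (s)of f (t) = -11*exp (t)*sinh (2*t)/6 -11/ (3*(s - 1)^2 - 12)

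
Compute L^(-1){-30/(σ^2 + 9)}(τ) -10 * sin(3 * τ)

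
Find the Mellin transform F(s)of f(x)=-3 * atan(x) 3 * pi * sec(pi * s/2)/(2 * s)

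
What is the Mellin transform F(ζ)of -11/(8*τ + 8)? -11*pi*csc(pi*ζ)/8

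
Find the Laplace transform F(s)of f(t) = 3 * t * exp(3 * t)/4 3/(4 * (s - 3)^2)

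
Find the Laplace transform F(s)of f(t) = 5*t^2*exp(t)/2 5/(s - 1)^3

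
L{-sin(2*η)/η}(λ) -atan(2/λ)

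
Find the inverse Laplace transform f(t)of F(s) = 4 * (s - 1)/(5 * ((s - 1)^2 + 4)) 4 * exp(t) * cos(2 * t)/5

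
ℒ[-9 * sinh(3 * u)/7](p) -27/(7 * p^2 - 63)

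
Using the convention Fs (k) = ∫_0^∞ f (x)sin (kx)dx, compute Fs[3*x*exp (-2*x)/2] 6*k/ (k^2 + 4)^2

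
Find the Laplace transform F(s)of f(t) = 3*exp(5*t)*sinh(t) 3/((s - 5)^2 - 1)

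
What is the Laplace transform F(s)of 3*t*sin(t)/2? 3*s/(s^2 + 1)^2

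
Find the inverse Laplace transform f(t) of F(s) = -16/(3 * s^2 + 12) -8 * sin(2 * t) /3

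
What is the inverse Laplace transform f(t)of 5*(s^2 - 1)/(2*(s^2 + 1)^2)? 5*t*cos(t)/2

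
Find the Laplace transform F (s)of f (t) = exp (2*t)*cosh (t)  (s - 2)/ ( (s - 2)^2 - 1)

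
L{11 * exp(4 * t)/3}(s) 11/(3 * (s - 4))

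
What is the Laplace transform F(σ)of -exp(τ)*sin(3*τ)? -3/((σ - 1)^2 + 9)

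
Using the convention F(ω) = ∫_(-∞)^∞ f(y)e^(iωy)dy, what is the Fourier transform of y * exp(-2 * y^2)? sqrt(2) * I * sqrt(pi) * ω * exp(-ω^2/8)/8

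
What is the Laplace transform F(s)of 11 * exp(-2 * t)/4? 11/(4 * (s+2))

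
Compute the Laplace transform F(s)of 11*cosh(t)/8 11*s/(8*(s^2 - 1))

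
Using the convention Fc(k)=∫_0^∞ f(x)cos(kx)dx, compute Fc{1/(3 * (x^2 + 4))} pi * exp(-2 * k)/12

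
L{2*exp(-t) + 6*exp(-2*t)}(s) 6/(s + 2) + 2/(s + 1)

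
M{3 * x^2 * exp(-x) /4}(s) 3 * gamma(s + 2) /4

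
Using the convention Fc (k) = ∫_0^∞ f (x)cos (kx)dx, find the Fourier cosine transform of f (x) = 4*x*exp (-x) 4*(1 - k^2)/ (k^2 + 1)^2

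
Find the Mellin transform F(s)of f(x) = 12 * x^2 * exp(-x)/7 12 * gamma(s + 2)/7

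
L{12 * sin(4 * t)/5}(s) 48/(5 * (s^2 + 16))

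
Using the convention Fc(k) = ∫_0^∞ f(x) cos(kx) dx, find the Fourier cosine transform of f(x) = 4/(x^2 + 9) 2*pi*exp(-3*k) /3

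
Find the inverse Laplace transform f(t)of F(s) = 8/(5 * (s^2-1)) 8 * sinh(t)/5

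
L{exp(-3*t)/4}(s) 1/(4*(s+3))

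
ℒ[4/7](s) 4/(7 * s)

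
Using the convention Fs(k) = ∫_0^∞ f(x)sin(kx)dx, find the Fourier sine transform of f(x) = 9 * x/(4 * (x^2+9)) 9 * pi * exp(-3 * k)/8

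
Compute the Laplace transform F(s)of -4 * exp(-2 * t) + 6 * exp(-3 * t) 6/(s + 3) - 4/(s + 2)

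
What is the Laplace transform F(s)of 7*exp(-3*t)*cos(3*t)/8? 7*(s+3)/(8*((s+3)^2+9))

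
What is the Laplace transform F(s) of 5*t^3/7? 30/(7*s^4) 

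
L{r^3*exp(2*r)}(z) 6/(z - 2)^4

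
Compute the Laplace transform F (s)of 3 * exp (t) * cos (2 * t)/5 3 * (s - 1)/ (5 * ( (s - 1)^2 + 4))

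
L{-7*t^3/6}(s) -7/s^4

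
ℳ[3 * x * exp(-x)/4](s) 3 * gamma(s + 1)/4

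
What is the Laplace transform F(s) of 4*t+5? 5/s+4/s^2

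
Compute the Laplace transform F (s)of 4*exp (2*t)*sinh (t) 4/ ( (s - 2)^2 - 1)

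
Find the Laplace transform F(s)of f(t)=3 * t 3/s^2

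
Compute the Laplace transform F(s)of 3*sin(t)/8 3/(8*(s^2 + 1))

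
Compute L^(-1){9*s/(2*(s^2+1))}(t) 9*cos(t)/2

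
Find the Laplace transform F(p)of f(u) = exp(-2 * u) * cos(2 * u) (p + 2)/((p + 2)^2 + 4)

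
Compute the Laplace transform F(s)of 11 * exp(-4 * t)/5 11/(5 * (s+4))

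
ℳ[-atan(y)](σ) pi * sec(pi * σ/2)/(2 * σ)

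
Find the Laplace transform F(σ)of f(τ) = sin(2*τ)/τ atan(2/σ)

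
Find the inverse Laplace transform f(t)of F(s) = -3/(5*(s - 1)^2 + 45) -exp(t)*sin(3*t)/5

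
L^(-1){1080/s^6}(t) 9*t^5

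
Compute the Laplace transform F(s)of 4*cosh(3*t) 4*s/(s^2 - 9)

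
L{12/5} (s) 12/ (5 * s)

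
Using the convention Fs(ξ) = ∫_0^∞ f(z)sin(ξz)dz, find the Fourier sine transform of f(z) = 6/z 3*pi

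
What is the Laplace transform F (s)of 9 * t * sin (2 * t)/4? 9 * s/ (s^2 + 4)^2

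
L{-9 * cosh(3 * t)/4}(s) -9 * s/(4 * s^2 - 36)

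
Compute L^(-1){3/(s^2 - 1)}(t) 3 * sinh(t)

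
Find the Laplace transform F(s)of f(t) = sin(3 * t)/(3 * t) atan(3/s)/3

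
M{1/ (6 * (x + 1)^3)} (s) pi * (s - 2) * (s - 1)/ (12 * sin (pi * s))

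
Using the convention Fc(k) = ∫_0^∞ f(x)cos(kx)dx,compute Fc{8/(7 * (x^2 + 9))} 4 * pi * exp(-3 * k)/21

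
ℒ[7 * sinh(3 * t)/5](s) 21/(5 * (s^2 - 9))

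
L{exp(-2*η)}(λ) 1/(λ + 2)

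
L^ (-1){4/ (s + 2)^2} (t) 4*t*exp (-2*t)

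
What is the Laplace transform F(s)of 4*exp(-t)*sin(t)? 4/((s + 1)^2 + 1)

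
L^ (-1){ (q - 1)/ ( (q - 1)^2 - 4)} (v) exp (v)*cosh (2*v)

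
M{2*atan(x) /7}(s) -pi*sec(pi*s/2) /(7*s) 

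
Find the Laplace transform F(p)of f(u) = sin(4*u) 4/(p^2+16)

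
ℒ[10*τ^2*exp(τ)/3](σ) 20/(3*(σ - 1)^3)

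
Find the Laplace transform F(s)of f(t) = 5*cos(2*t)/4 5*s/(4*(s^2+4))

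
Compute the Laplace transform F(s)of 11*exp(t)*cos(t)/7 11*(s - 1)/(7*((s - 1)^2 + 1))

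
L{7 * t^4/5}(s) 168/(5 * s^5)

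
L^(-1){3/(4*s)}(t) 3/4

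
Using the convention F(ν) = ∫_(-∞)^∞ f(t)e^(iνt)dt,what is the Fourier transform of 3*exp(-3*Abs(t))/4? 9/(2*(ν^2 + 9))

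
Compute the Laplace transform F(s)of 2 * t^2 4/s^3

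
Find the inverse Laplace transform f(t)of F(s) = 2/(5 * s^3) t^2/5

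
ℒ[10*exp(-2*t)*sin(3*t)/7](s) 30/(7*((s + 2)^2 + 9))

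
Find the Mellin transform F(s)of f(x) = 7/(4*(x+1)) 7*pi*csc(pi*s)/4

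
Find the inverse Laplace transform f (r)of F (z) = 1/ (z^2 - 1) sinh (r)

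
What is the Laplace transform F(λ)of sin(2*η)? 2/(λ^2 + 4)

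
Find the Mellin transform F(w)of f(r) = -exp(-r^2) -gamma(w/2)/2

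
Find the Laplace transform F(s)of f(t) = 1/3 1/(3*s)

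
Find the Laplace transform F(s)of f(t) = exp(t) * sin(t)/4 1/(4 * ((s - 1)^2+1))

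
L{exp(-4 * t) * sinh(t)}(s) 1/((s + 4)^2-1)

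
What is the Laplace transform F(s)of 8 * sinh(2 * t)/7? 16/(7 * (s^2 - 4))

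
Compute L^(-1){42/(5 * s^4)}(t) 7 * t^3/5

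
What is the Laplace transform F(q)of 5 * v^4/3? 40/q^5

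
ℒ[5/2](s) 5/(2*s)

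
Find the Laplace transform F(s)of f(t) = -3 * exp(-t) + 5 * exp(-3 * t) 5/(s + 3)-3/(s + 1)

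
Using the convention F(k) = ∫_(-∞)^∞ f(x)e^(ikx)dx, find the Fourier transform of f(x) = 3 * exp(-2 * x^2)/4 3 * sqrt(2) * sqrt(pi) * exp(-k^2/8)/8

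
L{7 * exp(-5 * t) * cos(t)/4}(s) 7 * (s + 5)/(4 * ((s + 5)^2 + 1))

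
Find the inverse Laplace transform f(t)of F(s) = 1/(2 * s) 1/2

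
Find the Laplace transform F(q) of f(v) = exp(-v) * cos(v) (q + 1) /((q + 1) ^2 + 1) 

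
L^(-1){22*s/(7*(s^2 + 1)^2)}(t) 11*t*sin(t)/7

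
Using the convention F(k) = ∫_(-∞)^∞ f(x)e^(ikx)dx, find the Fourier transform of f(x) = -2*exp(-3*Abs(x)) -12/(k^2+9)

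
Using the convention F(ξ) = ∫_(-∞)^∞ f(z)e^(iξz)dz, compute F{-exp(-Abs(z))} -2/(ξ^2 + 1)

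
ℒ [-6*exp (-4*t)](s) -6/ (s + 4)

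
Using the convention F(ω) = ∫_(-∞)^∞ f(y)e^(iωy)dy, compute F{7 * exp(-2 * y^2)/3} 7 * sqrt(2) * sqrt(pi) * exp(-ω^2/8)/6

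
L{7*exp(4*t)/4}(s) 7/(4*(s - 4))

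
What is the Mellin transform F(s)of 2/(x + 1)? 2 * pi * csc(pi * s)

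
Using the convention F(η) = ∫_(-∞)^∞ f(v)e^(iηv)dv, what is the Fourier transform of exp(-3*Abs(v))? 6/(η^2 + 9)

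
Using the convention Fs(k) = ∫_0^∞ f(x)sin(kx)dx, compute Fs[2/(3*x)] pi/3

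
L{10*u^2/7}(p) 20/(7*p^3) 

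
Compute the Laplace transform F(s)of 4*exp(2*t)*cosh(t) 4*(s - 2)/((s - 2)^2-1)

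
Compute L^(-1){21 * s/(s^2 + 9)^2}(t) 7 * t * sin(3 * t)/2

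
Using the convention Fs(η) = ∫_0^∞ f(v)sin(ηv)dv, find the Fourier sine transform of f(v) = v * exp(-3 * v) 6 * η/(η^2 + 9)^2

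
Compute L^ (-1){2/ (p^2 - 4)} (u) sinh (2 * u)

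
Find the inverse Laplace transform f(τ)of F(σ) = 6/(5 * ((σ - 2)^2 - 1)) 6 * exp(2 * τ) * sinh(τ)/5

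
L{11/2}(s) 11/(2 * s)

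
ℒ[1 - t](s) 1/s - 1/s^2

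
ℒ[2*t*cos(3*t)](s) 2*(s^2 - 9)/(s^2 + 9)^2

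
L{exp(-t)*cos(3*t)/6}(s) (s + 1)/(6*((s + 1)^2 + 9))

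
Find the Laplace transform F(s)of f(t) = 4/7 4/(7*s)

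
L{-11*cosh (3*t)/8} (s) -11*s/ (8*s^2 - 72)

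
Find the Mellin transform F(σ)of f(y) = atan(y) -pi*sec(pi*σ/2)/(2*σ)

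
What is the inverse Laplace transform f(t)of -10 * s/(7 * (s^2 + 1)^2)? -5 * t * sin(t)/7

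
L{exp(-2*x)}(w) 1/(w + 2)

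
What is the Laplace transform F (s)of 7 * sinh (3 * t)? 21/ (s^2 - 9)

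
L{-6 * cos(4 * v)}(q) -6 * q/(q^2 + 16)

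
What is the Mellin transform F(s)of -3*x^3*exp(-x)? -3*gamma(s+3)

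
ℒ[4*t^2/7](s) 8/(7*s^3)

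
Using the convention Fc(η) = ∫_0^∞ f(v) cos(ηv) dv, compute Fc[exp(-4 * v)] 4/(η^2+16) 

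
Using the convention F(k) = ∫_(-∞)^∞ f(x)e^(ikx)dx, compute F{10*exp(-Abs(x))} 20/(k^2 + 1)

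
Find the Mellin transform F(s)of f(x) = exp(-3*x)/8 gamma(s)/(8*3^s)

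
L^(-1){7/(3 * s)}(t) 7/3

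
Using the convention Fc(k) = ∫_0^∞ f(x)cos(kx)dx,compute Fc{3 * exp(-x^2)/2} 3 * sqrt(pi) * exp(-k^2/4)/4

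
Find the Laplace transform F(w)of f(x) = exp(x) 1/(w - 1)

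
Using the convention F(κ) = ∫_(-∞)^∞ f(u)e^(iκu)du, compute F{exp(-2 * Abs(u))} 4/(κ^2 + 4)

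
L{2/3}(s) 2/(3 * s)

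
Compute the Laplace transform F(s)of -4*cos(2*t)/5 -4*s/(5*s^2 + 20)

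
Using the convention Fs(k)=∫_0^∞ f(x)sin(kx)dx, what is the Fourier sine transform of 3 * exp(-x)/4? 3 * k/(4 * (k^2 + 1))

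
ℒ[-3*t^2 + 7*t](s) 7/s^2 - 6/s^3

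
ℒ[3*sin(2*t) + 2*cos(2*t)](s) 2*s/(s^2 + 4) + 6/(s^2 + 4)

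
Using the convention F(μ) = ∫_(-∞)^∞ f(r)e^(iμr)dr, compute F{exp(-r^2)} sqrt(pi) * exp(-μ^2/4)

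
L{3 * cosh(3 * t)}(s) 3 * s/(s^2 - 9)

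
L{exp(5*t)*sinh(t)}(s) 1/((s - 5)^2 - 1)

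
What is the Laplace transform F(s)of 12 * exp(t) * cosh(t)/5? 12 * (s - 1)/(5 * s * (s - 2))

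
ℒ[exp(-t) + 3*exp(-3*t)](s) 3/(s + 3) + 1/(s + 1)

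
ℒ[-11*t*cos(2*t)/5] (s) 11*(4 - s^2)/(5*(s^2 + 4)^2)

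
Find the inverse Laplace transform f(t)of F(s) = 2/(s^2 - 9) 2 * sinh(3 * t)/3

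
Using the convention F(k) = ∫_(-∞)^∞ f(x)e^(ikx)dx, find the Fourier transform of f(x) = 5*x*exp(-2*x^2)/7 5*sqrt(2)*I*sqrt(pi)*k*exp(-k^2/8)/56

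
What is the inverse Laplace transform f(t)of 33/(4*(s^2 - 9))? 11*sinh(3*t)/4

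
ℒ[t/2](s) 1/(2*s^2)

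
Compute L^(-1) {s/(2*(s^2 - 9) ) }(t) cosh(3*t) /2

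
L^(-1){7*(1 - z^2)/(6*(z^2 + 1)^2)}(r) -7*r*cos(r)/6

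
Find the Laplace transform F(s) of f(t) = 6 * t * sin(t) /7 12 * s/(7 * (s^2 + 1) ^2) 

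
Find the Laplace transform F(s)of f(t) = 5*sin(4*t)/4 5/(s^2 + 16)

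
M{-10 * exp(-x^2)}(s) -5 * gamma(s/2)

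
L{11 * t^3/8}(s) 33/(4 * s^4)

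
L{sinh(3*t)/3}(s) 1/(s^2 - 9)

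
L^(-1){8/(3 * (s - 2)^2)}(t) 8 * t * exp(2 * t)/3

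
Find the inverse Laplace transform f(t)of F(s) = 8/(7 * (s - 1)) 8 * exp(t)/7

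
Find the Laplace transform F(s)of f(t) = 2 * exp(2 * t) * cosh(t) 2 * (s - 2)/((s - 2)^2 - 1)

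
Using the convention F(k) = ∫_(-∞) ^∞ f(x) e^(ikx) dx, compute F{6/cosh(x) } 6*pi/cosh(pi*k/2) 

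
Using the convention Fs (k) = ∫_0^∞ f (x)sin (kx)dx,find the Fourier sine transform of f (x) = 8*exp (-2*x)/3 8*k/ (3*(k^2+4))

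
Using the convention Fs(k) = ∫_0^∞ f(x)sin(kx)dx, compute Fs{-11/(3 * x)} -11 * pi/6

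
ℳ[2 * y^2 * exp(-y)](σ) 2 * gamma(σ + 2)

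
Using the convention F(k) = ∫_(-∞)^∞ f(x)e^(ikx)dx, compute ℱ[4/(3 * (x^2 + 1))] 4 * pi * exp(-Abs(k))/3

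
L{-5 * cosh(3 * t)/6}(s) -5 * s/(6 * s^2-54)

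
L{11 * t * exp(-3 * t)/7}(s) 11/(7 * (s+3)^2)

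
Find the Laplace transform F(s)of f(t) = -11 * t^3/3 -22/s^4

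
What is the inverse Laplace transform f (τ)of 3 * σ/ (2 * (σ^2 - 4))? 3 * cosh (2 * τ)/2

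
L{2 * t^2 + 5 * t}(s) 5/s^2 + 4/s^3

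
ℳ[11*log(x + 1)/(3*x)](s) -11*pi*csc(pi*s)/(3*s - 3)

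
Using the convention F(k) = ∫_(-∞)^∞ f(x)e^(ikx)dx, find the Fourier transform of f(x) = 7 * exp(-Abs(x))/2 7/(k^2+1)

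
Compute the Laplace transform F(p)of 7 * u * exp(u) 7/(p - 1)^2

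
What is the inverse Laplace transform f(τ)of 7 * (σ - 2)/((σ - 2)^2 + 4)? 7 * exp(2 * τ) * cos(2 * τ)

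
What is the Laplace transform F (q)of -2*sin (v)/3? -2/ (3*q^2 + 3)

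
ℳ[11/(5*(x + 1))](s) 11*pi*csc(pi*s)/5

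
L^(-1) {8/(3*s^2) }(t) 8*t/3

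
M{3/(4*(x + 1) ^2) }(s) -3*pi*(s - 1) /(4*sin(pi*s) ) 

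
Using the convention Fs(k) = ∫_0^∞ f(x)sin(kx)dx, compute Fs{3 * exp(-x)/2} 3 * k/(2 * (k^2 + 1))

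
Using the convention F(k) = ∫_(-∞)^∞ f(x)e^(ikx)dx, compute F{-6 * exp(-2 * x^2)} -3 * sqrt(2) * sqrt(pi) * exp(-k^2/8)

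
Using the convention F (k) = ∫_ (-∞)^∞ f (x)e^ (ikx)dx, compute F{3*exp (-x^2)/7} 3*sqrt (pi)*exp (-k^2/4)/7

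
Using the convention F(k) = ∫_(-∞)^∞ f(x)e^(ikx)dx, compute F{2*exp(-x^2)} 2*sqrt(pi)*exp(-k^2/4)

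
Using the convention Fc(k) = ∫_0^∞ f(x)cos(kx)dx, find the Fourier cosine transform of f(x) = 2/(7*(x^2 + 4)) pi*exp(-2*k)/14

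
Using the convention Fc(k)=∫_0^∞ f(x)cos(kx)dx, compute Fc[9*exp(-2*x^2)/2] 9*sqrt(2)*sqrt(pi)*exp(-k^2/8)/8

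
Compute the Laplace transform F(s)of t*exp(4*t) (s - 4)^(-2)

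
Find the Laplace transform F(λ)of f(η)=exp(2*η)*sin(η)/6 1/(6*((λ - 2)^2 + 1))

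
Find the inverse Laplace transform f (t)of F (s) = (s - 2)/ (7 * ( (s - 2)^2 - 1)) exp (2 * t) * cosh (t)/7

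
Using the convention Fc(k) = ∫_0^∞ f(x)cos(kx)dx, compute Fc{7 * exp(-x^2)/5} 7 * sqrt(pi) * exp(-k^2/4)/10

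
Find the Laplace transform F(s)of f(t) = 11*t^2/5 22/(5*s^3)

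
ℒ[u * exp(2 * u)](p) (p - 2)^(-2)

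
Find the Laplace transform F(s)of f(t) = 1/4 1/(4*s)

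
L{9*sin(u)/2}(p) 9/(2*(p^2 + 1))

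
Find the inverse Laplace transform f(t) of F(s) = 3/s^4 t^3/2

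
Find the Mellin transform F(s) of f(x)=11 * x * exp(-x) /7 11 * gamma(s + 1) /7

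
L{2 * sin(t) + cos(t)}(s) 2/(s^2 + 1) + s/(s^2 + 1)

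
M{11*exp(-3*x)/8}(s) 11*gamma(s)/(8*3^s)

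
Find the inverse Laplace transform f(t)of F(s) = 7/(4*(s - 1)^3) 7*t^2*exp(t)/8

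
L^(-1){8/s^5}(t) t^4/3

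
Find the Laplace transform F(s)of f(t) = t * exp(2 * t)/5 1/(5 * (s - 2)^2)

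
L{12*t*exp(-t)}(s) 12/(s + 1)^2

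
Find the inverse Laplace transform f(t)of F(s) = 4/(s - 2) 4 * exp(2 * t)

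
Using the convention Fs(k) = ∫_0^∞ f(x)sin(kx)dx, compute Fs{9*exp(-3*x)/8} 9*k/(8*(k^2 + 9))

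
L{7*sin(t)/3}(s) 7/(3*(s^2 + 1))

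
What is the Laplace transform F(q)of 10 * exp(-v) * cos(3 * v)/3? 10 * (q + 1)/(3 * ((q + 1)^2 + 9))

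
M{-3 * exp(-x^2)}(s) -3 * gamma(s/2)/2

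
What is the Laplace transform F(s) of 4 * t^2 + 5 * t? 8/s^3 + 5/s^2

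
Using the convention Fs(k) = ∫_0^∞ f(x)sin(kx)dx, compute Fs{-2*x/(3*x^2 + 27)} -pi*exp(-3*k)/3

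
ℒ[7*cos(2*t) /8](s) 7*s/(8*(s^2 + 4) ) 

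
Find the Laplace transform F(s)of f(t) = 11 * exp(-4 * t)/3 11/(3 * (s+4))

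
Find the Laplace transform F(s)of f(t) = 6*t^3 36/s^4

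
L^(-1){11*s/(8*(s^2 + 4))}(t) 11*cos(2*t)/8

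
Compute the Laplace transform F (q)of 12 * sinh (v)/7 12/ (7 * (q^2-1))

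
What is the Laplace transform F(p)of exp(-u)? 1/(p + 1)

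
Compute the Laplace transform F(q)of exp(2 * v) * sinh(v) 1/((q - 2)^2 - 1)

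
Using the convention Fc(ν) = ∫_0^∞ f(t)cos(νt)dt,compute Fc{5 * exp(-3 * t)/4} 15/(4 * (ν^2 + 9))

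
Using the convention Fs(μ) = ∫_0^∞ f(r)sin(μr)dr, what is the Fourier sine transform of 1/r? pi/2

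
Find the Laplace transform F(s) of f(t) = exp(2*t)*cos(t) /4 (s - 2) /(4*((s - 2) ^2+1) ) 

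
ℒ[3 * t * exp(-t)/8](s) 3/(8 * (s + 1)^2)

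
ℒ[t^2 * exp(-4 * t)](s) 2/(s+4)^3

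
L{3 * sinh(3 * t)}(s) 9/(s^2-9)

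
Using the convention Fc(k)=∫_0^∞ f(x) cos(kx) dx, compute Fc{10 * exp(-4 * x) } 40/(k^2 + 16) 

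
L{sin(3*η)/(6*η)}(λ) atan(3/λ)/6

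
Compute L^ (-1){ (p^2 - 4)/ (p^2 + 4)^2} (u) u*cos (2*u)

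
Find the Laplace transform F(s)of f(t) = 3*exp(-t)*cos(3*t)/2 3*(s + 1)/(2*((s + 1)^2 + 9))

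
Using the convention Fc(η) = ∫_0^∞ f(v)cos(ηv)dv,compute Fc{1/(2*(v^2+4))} pi*exp(-2*η)/8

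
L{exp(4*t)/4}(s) 1/(4*(s - 4))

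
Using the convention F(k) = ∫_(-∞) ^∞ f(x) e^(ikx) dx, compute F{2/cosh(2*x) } pi/cosh(pi*k/4) 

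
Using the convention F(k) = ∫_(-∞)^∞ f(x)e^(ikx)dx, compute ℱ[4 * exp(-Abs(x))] 8/(k^2 + 1)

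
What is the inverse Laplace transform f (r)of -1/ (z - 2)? -exp (2*r)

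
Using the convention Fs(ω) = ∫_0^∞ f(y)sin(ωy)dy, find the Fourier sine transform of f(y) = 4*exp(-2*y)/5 4*ω/(5*(ω^2 + 4))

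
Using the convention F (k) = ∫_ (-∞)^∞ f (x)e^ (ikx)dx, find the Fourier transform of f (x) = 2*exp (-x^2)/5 2*sqrt (pi)*exp (-k^2/4)/5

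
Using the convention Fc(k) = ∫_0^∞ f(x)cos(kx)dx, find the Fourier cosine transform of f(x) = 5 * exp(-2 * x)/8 5/(4 * (k^2 + 4))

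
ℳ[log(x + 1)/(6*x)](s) -pi*csc(pi*s)/(6*s - 6)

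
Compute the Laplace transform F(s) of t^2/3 2/(3*s^3) 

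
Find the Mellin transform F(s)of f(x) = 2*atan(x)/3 -pi*sec(pi*s/2)/(3*s)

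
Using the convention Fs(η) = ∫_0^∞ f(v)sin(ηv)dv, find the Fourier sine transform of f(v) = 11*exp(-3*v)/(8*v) 11*atan(η/3)/8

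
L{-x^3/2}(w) -3/w^4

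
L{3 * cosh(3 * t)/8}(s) 3 * s/(8 * (s^2 - 9))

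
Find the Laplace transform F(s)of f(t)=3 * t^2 6/s^3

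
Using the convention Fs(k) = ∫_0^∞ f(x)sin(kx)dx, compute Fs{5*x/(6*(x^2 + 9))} 5*pi*exp(-3*k)/12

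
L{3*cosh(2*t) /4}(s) 3*s/(4*(s^2 - 4) ) 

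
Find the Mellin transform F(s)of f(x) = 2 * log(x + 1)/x -2 * pi * csc(pi * s)/(s - 1)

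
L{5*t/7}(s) 5/(7*s^2)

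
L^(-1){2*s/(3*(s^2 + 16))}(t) 2*cos(4*t)/3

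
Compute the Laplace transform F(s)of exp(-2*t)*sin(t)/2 1/(2*((s + 2)^2 + 1))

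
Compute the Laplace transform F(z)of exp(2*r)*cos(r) (z - 2)/((z - 2)^2 + 1)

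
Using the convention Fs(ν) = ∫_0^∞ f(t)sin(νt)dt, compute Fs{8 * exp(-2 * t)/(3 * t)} 8 * atan(ν/2)/3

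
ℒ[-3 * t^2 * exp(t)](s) -6/(s - 1)^3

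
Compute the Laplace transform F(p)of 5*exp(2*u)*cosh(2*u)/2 5*(p - 2)/(2*p*(p - 4))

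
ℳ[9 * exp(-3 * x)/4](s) 3^(2 - s) * gamma(s)/4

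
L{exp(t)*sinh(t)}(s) 1/(s*(s - 2))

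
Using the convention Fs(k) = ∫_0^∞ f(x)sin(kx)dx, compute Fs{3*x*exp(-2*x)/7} 12*k/(7*(k^2 + 4)^2)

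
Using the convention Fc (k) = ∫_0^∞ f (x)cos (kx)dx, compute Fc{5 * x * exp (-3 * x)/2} 5 * (9 - k^2)/ (2 * (k^2 + 9)^2)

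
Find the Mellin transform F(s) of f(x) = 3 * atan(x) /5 -3 * pi * sec(pi * s/2) /(10 * s) 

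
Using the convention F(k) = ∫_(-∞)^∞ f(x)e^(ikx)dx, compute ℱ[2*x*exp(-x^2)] I*sqrt(pi)*k*exp(-k^2/4)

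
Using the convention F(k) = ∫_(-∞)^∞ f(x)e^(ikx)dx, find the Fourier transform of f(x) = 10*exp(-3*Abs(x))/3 20/(k^2 + 9)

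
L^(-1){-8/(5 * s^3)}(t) -4 * t^2/5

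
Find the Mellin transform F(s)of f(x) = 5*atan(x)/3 -5*pi*sec(pi*s/2)/(6*s)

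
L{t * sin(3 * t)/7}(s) 6 * s/(7 * (s^2 + 9)^2)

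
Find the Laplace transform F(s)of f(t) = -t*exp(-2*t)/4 -1/(4*(s + 2)^2)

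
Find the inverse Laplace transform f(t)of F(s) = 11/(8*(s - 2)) 11*exp(2*t)/8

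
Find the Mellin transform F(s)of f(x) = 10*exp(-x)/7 10*gamma(s)/7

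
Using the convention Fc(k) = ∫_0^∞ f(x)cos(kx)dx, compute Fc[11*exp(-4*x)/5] 44/(5*(k^2 + 16))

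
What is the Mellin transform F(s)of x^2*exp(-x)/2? gamma(s + 2)/2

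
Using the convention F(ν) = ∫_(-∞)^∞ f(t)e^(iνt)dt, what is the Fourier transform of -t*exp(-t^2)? -I*sqrt(pi)*ν*exp(-ν^2/4)/2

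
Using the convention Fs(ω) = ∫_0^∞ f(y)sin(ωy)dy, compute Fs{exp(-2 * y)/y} atan(ω/2)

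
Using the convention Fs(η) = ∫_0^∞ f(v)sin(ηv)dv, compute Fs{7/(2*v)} 7*pi/4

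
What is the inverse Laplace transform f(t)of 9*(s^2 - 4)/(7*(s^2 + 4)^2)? 9*t*cos(2*t)/7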